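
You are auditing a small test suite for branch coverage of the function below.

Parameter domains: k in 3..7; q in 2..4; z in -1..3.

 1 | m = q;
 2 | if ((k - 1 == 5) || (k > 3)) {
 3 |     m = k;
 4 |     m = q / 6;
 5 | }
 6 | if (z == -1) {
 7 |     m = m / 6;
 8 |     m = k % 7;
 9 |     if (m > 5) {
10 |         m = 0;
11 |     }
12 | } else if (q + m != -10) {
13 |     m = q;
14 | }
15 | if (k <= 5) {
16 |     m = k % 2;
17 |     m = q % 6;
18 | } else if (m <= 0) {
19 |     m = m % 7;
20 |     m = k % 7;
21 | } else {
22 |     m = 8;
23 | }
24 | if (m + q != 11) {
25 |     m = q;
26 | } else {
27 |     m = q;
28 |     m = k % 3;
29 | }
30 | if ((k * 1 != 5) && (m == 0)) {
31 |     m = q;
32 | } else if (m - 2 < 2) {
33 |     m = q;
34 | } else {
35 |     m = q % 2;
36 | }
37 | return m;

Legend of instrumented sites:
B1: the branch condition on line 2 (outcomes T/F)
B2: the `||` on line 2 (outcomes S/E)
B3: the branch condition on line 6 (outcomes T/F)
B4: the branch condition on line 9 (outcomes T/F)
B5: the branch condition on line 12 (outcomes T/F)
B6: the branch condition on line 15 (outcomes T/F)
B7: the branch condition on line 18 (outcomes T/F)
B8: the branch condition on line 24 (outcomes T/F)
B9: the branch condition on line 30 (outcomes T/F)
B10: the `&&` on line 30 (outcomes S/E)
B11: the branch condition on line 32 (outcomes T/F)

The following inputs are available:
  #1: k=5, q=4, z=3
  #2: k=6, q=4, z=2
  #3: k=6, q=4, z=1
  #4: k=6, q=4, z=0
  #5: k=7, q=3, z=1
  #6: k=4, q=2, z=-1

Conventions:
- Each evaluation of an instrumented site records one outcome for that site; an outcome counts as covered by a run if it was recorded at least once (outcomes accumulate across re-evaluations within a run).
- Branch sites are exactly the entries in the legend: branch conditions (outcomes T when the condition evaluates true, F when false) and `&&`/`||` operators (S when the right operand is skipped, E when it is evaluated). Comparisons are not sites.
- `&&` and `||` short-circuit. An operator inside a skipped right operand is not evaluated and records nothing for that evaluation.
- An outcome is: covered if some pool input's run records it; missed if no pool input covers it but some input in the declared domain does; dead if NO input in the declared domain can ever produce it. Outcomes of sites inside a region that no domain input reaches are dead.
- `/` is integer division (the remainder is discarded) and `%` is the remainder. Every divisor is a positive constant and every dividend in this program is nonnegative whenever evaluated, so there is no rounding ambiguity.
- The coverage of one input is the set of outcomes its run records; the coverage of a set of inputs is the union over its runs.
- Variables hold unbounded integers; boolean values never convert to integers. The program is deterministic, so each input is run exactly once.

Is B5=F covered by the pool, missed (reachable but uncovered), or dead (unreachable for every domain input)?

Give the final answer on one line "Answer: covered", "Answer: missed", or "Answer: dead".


no pool input records B5=F
checking all 75 inputs in the declared domain: B5=F is never recorded -> dead
Answer: dead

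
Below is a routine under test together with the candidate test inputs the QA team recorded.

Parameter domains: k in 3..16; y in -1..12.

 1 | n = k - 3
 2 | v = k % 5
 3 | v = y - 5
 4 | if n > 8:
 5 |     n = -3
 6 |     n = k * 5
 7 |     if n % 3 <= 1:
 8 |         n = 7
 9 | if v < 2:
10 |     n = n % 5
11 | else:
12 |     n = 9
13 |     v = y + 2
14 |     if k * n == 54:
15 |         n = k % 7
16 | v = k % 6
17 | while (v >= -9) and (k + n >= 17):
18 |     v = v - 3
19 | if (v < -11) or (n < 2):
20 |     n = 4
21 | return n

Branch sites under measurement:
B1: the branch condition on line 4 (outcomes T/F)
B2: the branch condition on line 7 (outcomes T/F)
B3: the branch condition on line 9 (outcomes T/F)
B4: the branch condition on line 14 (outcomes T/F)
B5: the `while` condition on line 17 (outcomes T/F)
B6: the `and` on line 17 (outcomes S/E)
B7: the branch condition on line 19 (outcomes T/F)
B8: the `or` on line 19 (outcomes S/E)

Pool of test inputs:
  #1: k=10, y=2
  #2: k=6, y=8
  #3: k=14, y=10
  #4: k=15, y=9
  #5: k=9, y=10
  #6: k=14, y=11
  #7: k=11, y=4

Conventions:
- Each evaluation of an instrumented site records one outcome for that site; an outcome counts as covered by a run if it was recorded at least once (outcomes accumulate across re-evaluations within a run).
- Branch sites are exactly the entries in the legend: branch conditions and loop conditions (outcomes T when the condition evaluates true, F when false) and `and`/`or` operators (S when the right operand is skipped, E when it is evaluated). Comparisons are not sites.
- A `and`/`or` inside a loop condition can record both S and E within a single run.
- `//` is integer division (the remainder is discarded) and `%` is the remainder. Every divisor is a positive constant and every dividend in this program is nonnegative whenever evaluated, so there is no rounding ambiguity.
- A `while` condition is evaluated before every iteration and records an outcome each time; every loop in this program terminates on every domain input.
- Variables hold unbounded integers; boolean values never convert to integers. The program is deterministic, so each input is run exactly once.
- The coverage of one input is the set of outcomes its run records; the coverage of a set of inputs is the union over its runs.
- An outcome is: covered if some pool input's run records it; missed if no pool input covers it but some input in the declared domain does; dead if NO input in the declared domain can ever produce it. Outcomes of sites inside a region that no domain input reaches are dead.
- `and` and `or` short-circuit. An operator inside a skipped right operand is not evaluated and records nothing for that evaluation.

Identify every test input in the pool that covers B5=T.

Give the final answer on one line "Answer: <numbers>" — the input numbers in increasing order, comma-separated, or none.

input #1 (k=10, y=2): does not produce B5=T
input #2 (k=6, y=8): does not produce B5=T
input #3 (k=14, y=10): produces B5=T
input #4 (k=15, y=9): produces B5=T
input #5 (k=9, y=10): produces B5=T
input #6 (k=14, y=11): produces B5=T
input #7 (k=11, y=4): does not produce B5=T

Answer: 3, 4, 5, 6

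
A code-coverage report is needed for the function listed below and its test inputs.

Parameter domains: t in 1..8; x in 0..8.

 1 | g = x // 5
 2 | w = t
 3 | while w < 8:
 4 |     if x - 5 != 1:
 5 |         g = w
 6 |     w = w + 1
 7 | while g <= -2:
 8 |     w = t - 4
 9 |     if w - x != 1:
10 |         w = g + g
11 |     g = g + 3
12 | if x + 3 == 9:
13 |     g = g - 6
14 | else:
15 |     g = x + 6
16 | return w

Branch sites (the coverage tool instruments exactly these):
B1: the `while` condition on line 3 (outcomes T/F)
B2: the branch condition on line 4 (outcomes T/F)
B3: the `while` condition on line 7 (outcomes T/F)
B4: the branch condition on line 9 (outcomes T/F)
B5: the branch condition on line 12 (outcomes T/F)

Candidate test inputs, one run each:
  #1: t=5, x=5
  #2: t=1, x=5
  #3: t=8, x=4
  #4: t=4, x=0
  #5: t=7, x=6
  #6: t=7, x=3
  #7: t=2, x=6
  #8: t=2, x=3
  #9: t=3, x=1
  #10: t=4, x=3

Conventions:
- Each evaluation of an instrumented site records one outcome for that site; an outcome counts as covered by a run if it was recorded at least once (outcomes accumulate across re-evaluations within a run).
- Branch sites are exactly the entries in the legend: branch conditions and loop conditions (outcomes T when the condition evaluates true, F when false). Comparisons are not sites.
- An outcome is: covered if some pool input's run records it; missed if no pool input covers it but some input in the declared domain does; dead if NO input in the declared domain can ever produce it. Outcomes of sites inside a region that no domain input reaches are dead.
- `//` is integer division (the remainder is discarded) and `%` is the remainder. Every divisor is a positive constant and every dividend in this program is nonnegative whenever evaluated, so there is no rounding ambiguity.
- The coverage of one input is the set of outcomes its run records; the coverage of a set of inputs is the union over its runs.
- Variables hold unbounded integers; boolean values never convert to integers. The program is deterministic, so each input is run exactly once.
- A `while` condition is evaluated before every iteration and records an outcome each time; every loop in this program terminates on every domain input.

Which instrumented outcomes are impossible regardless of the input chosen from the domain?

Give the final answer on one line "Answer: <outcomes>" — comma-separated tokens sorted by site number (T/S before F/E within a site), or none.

sweeping the full domain (72 inputs) for each outcome:
  B3=T: no domain input ever produces it -> dead
  B4=T: no domain input ever produces it -> dead
  B4=F: no domain input ever produces it -> dead
  reachable outcomes have witnesses, e.g. B1=T (e.g. t=1, x=0), B1=F (e.g. t=1, x=0), B2=T (e.g. t=1, x=0), B2=F (e.g. t=1, x=6)

Answer: B3=T, B4=T, B4=F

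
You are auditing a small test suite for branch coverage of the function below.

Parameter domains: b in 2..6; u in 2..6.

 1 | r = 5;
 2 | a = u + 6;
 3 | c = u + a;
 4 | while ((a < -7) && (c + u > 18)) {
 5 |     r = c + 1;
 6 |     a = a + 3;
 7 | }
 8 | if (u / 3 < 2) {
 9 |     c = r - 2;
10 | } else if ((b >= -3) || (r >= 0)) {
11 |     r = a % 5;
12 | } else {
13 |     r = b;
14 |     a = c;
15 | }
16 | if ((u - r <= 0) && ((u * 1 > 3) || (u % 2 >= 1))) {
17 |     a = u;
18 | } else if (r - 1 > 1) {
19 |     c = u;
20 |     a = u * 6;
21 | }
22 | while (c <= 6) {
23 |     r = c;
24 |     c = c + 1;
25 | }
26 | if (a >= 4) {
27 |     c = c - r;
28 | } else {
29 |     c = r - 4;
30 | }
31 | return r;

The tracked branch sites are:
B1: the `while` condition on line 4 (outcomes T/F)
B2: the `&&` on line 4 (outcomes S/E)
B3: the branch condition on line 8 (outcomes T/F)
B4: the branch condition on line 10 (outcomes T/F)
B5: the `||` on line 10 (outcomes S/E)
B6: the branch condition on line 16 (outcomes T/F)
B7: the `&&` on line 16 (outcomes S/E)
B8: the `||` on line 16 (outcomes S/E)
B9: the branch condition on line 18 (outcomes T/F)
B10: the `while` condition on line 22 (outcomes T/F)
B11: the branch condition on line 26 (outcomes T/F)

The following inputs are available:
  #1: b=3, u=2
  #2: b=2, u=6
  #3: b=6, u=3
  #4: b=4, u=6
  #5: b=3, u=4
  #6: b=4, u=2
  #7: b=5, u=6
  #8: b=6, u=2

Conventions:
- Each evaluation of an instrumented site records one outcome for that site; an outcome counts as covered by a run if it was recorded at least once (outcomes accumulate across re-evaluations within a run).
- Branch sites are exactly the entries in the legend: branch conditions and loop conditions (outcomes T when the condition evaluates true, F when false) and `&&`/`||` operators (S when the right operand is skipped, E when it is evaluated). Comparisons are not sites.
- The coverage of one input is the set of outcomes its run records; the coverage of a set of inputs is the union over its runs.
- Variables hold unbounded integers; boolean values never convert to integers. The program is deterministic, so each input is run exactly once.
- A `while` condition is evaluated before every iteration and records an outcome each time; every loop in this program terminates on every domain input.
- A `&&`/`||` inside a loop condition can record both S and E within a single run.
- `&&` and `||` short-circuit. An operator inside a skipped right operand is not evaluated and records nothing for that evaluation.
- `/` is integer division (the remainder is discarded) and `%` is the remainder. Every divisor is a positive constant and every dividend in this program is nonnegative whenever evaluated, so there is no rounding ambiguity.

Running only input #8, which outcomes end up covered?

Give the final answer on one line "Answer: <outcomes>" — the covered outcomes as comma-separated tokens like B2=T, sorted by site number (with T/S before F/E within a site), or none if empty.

Event log for input #8 (b=6, u=2):
  B2->S, B1->F, B3->T, B7->E, B8->E, B6->F, B9->T, B10->T, B10->T, B10->T
  B10->T, B10->T, B10->F, B11->T
collecting distinct outcomes: B1=F, B2=S, B3=T, B6=F, B7=E, B8=E, B9=T, B10=T, B10=F, B11=T

Answer: B1=F, B2=S, B3=T, B6=F, B7=E, B8=E, B9=T, B10=T, B10=F, B11=T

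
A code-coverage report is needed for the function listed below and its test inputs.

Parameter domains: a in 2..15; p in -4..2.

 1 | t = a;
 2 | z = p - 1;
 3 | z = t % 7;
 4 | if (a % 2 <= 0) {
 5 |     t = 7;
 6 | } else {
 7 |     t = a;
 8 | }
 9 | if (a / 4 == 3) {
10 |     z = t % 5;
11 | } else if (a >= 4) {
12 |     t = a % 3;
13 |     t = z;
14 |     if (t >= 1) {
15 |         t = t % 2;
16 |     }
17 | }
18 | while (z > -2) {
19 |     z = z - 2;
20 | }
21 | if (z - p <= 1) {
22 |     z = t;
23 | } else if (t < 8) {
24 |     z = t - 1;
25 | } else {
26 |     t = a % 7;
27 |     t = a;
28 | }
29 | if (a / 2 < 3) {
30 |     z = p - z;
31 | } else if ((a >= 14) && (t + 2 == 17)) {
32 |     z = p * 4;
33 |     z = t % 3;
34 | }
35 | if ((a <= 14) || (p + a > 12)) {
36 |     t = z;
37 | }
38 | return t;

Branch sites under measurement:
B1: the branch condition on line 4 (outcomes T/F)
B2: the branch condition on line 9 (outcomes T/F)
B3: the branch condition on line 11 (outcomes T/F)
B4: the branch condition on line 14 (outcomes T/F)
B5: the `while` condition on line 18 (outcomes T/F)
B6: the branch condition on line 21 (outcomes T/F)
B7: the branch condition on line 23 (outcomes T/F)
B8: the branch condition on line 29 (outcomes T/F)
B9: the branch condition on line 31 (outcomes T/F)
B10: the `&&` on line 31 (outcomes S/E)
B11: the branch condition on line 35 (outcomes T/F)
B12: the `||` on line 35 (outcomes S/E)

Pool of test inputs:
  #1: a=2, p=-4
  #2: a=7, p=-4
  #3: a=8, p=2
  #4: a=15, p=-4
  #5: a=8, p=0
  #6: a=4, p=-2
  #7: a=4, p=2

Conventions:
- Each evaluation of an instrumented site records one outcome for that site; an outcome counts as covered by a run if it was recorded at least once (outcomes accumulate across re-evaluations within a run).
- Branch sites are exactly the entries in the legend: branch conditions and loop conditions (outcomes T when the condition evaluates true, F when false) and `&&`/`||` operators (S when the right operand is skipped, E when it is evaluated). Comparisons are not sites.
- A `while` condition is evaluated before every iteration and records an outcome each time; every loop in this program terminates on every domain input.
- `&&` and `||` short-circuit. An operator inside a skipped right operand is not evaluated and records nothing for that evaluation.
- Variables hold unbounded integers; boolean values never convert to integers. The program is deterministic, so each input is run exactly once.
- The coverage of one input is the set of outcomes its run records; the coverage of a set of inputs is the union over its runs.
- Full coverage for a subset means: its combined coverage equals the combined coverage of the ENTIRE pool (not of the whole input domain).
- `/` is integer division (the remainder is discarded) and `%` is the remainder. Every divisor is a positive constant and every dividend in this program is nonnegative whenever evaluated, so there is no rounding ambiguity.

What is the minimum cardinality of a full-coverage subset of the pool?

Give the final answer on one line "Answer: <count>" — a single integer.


test 1 (a=2, p=-4) fires B1->T, B2->F, B3->F, B5->T, B5->T, B5->F, B6->F, B7->T, B8->T, B12->S, B11->T; hits B1=T, B2=F, B3=F, B5=T, B5=F, B6=F, B7=T, B8=T, B11=T, B12=S
test 2 (a=7, p=-4) fires B1->F, B2->F, B3->T, B4->F, B5->T, B5->F, B6->F, B7->T, B8->F, B10->S, B9->F, B12->S, B11->T; hits B1=F, B2=F, B3=T, B4=F, B5=T, B5=F, B6=F, B7=T, B8=F, B9=F, B10=S, B11=T, B12=S
test 3 (a=8, p=2) fires B1->T, B2->F, B3->T, B4->T, B5->T, B5->T, B5->F, B6->T, B8->F, B10->S, B9->F, B12->S, B11->T; hits B1=T, B2=F, B3=T, B4=T, B5=T, B5=F, B6=T, B8=F, B9=F, B10=S, B11=T, B12=S
test 4 (a=15, p=-4) fires B1->F, B2->T, B5->T, B5->F, B6->F, B7->F, B8->F, B10->E, B9->T, B12->E, B11->F; hits B1=F, B2=T, B5=T, B5=F, B6=F, B7=F, B8=F, B9=T, B10=E, B11=F, B12=E
test 5 (a=8, p=0) fires B1->T, B2->F, B3->T, B4->T, B5->T, B5->T, B5->F, B6->T, B8->F, B10->S, B9->F, B12->S, B11->T; hits B1=T, B2=F, B3=T, B4=T, B5=T, B5=F, B6=T, B8=F, B9=F, B10=S, B11=T, B12=S
test 6 (a=4, p=-2) fires B1->T, B2->F, B3->T, B4->T, B5->T, B5->T, B5->T, B5->F, B6->T, B8->T, B12->S, B11->T; hits B1=T, B2=F, B3=T, B4=T, B5=T, B5=F, B6=T, B8=T, B11=T, B12=S
test 7 (a=4, p=2) fires B1->T, B2->F, B3->T, B4->T, B5->T, B5->T, B5->T, B5->F, B6->T, B8->T, B12->S, B11->T; hits B1=T, B2=F, B3=T, B4=T, B5=T, B5=F, B6=T, B8=T, B11=T, B12=S
the full pool covers 24 outcomes: B1=T, B1=F, B2=T, B2=F, B3=T, B3=F, B4=T, B4=F, B5=T, B5=F, B6=T, B6=F, B7=T, B7=F, B8=T, B8=F, B9=T, B9=F, B10=S, B10=E, B11=T, B11=F, B12=S, B12=E
every size-1 subset falls short of the 24 outcomes (best: 13/24)
every size-2 subset falls short of the 24 outcomes (best: 20/24)
every size-3 subset falls short of the 24 outcomes (best: 23/24)
size 4: inputs {1, 2, 3, 4} cover all 24 outcomes, and no lexicographically smaller subset of this size does
Answer: 4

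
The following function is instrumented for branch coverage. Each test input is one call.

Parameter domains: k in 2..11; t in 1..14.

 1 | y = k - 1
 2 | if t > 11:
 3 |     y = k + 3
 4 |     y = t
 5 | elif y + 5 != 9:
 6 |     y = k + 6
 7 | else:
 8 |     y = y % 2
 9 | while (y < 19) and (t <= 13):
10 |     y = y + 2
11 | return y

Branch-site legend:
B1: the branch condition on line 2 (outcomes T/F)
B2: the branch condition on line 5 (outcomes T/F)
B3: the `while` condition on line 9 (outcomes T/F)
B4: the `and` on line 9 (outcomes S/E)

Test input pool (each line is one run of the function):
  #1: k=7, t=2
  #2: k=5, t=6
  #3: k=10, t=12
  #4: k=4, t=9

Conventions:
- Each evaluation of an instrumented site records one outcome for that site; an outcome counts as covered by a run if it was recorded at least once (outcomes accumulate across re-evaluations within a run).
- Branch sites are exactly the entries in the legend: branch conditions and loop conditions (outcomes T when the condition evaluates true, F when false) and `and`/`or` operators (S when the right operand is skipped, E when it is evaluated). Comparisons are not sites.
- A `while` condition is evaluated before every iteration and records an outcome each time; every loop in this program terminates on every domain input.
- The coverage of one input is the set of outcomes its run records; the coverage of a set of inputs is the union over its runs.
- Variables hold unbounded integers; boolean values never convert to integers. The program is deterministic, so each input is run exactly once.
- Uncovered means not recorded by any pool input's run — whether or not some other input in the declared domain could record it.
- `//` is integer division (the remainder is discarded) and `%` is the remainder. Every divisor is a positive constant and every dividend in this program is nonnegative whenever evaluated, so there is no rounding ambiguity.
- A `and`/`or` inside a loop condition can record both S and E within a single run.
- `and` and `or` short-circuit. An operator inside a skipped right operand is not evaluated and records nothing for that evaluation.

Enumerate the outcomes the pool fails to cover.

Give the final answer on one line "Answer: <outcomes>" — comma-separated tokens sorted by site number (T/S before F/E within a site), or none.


input #1, k=7, t=2: events B1->F, B2->T, B4->E, B3->T, B4->E, B3->T, B4->E, B3->T, B4->S, B3->F; outcomes B1=F, B2=T, B3=T, B3=F, B4=S, B4=E
input #2, k=5, t=6: events B1->F, B2->F, B4->E, B3->T, B4->E, B3->T, B4->E, B3->T, B4->E, B3->T, B4->E, B3->T, B4->E, B3->T, ...; outcomes B1=F, B2=F, B3=T, B3=F, B4=S, B4=E
input #3, k=10, t=12: events B1->T, B4->E, B3->T, B4->E, B3->T, B4->E, B3->T, B4->E, B3->T, B4->S, B3->F; outcomes B1=T, B3=T, B3=F, B4=S, B4=E
input #4, k=4, t=9: events B1->F, B2->T, B4->E, B3->T, B4->E, B3->T, B4->E, B3->T, B4->E, B3->T, B4->E, B3->T, B4->S, B3->F; outcomes B1=F, B2=T, B3=T, B3=F, B4=S, B4=E
union over the pool: B1=T, B1=F, B2=T, B2=F, B3=T, B3=F, B4=S, B4=E
uncovered (0 of 8): none
Answer: none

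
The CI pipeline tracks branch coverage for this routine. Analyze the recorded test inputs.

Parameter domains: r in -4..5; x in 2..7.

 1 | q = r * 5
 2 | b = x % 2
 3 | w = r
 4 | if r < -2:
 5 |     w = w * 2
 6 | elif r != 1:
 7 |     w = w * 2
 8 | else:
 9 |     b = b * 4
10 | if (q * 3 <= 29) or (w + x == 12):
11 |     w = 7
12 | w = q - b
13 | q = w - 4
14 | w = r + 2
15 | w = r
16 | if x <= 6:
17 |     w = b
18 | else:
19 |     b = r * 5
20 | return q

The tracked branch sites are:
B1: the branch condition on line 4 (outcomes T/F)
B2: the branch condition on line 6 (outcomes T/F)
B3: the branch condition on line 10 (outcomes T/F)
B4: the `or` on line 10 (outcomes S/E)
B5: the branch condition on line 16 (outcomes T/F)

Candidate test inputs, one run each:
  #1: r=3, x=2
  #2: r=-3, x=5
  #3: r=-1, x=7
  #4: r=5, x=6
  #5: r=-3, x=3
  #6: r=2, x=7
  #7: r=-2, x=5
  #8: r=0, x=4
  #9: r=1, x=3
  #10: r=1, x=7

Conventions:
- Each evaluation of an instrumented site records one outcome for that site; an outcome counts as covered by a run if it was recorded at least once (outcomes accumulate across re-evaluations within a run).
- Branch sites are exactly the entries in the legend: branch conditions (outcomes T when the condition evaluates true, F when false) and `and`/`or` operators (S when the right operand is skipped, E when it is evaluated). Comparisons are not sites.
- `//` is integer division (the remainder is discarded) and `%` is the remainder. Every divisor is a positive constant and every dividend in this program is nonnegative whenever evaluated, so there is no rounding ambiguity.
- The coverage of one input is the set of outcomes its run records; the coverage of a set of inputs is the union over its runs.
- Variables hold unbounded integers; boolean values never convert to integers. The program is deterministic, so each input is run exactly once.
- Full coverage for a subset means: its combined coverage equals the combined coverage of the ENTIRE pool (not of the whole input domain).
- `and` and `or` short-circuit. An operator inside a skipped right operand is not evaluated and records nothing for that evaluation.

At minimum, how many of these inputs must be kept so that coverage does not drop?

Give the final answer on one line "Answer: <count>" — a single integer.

input #1 (r=3, x=2): events B1->F, B2->T, B4->E, B3->F, B5->T; covers B1=F, B2=T, B3=F, B4=E, B5=T
input #2 (r=-3, x=5): events B1->T, B4->S, B3->T, B5->T; covers B1=T, B3=T, B4=S, B5=T
input #3 (r=-1, x=7): events B1->F, B2->T, B4->S, B3->T, B5->F; covers B1=F, B2=T, B3=T, B4=S, B5=F
input #4 (r=5, x=6): events B1->F, B2->T, B4->E, B3->F, B5->T; covers B1=F, B2=T, B3=F, B4=E, B5=T
input #5 (r=-3, x=3): events B1->T, B4->S, B3->T, B5->T; covers B1=T, B3=T, B4=S, B5=T
input #6 (r=2, x=7): events B1->F, B2->T, B4->E, B3->F, B5->F; covers B1=F, B2=T, B3=F, B4=E, B5=F
input #7 (r=-2, x=5): events B1->F, B2->T, B4->S, B3->T, B5->T; covers B1=F, B2=T, B3=T, B4=S, B5=T
input #8 (r=0, x=4): events B1->F, B2->T, B4->S, B3->T, B5->T; covers B1=F, B2=T, B3=T, B4=S, B5=T
input #9 (r=1, x=3): events B1->F, B2->F, B4->S, B3->T, B5->T; covers B1=F, B2=F, B3=T, B4=S, B5=T
input #10 (r=1, x=7): events B1->F, B2->F, B4->S, B3->T, B5->F; covers B1=F, B2=F, B3=T, B4=S, B5=F
union over all inputs: B1=T, B1=F, B2=T, B2=F, B3=T, B3=F, B4=S, B4=E, B5=T, B5=F (10 outcomes)
no size-1 subset reaches all 10 outcomes (best union: 5/10)
no size-2 subset reaches all 10 outcomes (best union: 9/10)
at size 3, {1, 2, 10} reaches all 10 outcomes; every lexicographically earlier size-3 subset fails

Answer: 3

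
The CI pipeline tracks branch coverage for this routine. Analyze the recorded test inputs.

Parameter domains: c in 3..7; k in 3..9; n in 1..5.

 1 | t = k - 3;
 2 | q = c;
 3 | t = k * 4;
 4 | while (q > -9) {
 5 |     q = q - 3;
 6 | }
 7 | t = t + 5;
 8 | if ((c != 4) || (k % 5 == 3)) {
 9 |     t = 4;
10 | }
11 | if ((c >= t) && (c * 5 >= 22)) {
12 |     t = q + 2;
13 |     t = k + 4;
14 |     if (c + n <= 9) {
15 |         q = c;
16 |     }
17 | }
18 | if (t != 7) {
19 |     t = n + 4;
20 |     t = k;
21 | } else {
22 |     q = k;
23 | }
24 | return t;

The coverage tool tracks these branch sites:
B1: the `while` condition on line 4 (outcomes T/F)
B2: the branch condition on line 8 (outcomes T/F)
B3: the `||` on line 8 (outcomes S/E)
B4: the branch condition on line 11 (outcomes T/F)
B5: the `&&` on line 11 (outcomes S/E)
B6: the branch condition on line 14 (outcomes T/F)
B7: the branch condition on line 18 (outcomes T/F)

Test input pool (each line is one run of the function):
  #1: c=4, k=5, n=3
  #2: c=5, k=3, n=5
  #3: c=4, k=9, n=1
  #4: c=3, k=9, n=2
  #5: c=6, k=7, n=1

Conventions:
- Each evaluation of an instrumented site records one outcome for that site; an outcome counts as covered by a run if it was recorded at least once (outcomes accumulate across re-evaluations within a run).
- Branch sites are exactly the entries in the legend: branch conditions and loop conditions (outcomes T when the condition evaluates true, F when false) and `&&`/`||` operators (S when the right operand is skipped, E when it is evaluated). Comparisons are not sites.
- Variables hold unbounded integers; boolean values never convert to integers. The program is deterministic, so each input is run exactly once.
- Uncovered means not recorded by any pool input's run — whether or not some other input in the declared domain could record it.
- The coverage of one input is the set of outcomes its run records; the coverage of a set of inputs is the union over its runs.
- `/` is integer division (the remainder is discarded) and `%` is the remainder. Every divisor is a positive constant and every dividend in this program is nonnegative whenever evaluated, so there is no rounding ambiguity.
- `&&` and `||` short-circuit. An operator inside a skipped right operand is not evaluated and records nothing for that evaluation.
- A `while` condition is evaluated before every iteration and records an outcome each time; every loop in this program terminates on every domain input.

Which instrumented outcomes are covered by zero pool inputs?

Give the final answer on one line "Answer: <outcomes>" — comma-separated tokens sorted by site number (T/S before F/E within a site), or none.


test 1 (c=4, k=5, n=3) fires B1->T, B1->T, B1->T, B1->T, B1->T, B1->F, B3->E, B2->F, B5->S, B4->F, B7->T; hits B1=T, B1=F, B2=F, B3=E, B4=F, B5=S, B7=T
test 2 (c=5, k=3, n=5) fires B1->T, B1->T, B1->T, B1->T, B1->T, B1->F, B3->S, B2->T, B5->E, B4->T, B6->F, B7->F; hits B1=T, B1=F, B2=T, B3=S, B4=T, B5=E, B6=F, B7=F
test 3 (c=4, k=9, n=1) fires B1->T, B1->T, B1->T, B1->T, B1->T, B1->F, B3->E, B2->F, B5->S, B4->F, B7->T; hits B1=T, B1=F, B2=F, B3=E, B4=F, B5=S, B7=T
test 4 (c=3, k=9, n=2) fires B1->T, B1->T, B1->T, B1->T, B1->F, B3->S, B2->T, B5->S, B4->F, B7->T; hits B1=T, B1=F, B2=T, B3=S, B4=F, B5=S, B7=T
test 5 (c=6, k=7, n=1) fires B1->T, B1->T, B1->T, B1->T, B1->T, B1->F, B3->S, B2->T, B5->E, B4->T, B6->T, B7->T; hits B1=T, B1=F, B2=T, B3=S, B4=T, B5=E, B6=T, B7=T
union over the pool: B1=T, B1=F, B2=T, B2=F, B3=S, B3=E, B4=T, B4=F, B5=S, B5=E, B6=T, B6=F, B7=T, B7=F
uncovered (0 of 14): none
Answer: none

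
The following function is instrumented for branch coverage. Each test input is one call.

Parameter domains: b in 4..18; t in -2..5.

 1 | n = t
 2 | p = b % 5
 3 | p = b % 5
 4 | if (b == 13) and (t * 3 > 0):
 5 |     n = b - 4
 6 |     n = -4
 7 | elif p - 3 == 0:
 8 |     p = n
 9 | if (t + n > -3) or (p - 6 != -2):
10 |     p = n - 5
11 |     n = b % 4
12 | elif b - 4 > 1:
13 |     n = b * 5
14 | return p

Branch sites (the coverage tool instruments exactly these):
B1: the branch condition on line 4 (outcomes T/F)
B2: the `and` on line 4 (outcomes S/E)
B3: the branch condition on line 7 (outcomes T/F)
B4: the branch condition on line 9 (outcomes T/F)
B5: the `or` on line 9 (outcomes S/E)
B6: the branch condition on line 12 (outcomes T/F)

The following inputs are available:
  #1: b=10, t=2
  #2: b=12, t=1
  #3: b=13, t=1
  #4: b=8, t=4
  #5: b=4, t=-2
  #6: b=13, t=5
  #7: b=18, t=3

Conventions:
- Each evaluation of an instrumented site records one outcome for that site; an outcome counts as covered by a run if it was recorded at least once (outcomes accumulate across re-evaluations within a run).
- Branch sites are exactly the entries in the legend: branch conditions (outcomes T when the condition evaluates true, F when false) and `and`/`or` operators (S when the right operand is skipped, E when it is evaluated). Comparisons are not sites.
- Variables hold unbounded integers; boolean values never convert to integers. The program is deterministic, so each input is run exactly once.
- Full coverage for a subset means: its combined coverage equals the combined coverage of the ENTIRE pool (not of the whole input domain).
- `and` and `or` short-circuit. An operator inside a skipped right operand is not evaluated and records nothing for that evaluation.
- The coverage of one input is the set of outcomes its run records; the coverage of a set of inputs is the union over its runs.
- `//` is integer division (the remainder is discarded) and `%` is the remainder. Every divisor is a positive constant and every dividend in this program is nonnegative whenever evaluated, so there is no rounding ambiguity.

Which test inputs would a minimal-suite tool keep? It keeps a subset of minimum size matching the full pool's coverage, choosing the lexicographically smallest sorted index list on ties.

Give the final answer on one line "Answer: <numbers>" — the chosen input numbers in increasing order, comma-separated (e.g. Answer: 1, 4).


test 1 (b=10, t=2) fires B2->S, B1->F, B3->F, B5->S, B4->T; hits B1=F, B2=S, B3=F, B4=T, B5=S
test 2 (b=12, t=1) fires B2->S, B1->F, B3->F, B5->S, B4->T; hits B1=F, B2=S, B3=F, B4=T, B5=S
test 3 (b=13, t=1) fires B2->E, B1->T, B5->E, B4->T; hits B1=T, B2=E, B4=T, B5=E
test 4 (b=8, t=4) fires B2->S, B1->F, B3->T, B5->S, B4->T; hits B1=F, B2=S, B3=T, B4=T, B5=S
test 5 (b=4, t=-2) fires B2->S, B1->F, B3->F, B5->E, B4->F, B6->F; hits B1=F, B2=S, B3=F, B4=F, B5=E, B6=F
test 6 (b=13, t=5) fires B2->E, B1->T, B5->S, B4->T; hits B1=T, B2=E, B4=T, B5=S
test 7 (b=18, t=3) fires B2->S, B1->F, B3->T, B5->S, B4->T; hits B1=F, B2=S, B3=T, B4=T, B5=S
pool-wide coverage (11 outcomes): B1=T, B1=F, B2=S, B2=E, B3=T, B3=F, B4=T, B4=F, B5=S, B5=E, B6=F
no size-1 subset reaches all 11 outcomes (best union: 6/11)
no size-2 subset reaches all 11 outcomes (best union: 10/11)
at size 3, {3, 4, 5} reaches all 11 outcomes; every lexicographically earlier size-3 subset fails
Answer: 3, 4, 5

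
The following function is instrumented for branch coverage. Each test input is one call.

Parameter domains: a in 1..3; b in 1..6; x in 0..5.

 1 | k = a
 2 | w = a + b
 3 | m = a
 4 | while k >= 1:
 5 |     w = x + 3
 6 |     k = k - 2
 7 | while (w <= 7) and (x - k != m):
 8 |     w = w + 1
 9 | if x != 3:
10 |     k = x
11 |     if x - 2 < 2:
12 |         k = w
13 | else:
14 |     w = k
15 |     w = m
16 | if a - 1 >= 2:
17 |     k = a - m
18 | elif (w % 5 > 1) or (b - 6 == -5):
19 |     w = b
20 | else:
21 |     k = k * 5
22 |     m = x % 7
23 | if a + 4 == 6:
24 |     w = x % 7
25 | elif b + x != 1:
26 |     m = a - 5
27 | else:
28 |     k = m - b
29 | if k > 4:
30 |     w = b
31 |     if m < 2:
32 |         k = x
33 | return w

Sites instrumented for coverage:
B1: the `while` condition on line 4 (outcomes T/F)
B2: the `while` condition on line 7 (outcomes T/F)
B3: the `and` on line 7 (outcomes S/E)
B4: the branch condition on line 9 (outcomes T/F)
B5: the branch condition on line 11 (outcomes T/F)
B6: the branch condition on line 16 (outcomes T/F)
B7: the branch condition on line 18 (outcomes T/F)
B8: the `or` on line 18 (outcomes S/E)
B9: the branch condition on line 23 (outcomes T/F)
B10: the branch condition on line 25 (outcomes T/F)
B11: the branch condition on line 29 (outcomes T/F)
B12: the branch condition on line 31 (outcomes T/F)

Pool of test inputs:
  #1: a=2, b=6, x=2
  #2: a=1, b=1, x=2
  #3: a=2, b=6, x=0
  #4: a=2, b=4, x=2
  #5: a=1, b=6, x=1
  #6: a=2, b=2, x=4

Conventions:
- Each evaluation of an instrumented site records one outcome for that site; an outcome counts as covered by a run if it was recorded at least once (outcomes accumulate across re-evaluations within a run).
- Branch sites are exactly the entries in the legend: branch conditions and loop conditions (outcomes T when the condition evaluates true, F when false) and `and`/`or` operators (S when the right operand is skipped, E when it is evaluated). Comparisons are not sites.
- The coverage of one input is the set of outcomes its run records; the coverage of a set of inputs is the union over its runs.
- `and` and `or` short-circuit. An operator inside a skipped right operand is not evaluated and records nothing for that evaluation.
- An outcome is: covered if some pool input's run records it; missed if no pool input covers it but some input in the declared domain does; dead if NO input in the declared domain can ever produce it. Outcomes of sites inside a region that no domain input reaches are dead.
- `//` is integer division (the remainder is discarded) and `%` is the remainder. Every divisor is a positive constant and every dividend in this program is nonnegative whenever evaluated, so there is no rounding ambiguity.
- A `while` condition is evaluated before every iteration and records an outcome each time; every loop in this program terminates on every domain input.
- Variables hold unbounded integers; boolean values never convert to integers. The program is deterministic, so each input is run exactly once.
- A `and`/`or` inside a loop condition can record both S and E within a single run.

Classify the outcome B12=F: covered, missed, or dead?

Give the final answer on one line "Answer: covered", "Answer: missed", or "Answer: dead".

B12=F is recorded by pool input(s) 1, 3, 4 -> covered

Answer: covered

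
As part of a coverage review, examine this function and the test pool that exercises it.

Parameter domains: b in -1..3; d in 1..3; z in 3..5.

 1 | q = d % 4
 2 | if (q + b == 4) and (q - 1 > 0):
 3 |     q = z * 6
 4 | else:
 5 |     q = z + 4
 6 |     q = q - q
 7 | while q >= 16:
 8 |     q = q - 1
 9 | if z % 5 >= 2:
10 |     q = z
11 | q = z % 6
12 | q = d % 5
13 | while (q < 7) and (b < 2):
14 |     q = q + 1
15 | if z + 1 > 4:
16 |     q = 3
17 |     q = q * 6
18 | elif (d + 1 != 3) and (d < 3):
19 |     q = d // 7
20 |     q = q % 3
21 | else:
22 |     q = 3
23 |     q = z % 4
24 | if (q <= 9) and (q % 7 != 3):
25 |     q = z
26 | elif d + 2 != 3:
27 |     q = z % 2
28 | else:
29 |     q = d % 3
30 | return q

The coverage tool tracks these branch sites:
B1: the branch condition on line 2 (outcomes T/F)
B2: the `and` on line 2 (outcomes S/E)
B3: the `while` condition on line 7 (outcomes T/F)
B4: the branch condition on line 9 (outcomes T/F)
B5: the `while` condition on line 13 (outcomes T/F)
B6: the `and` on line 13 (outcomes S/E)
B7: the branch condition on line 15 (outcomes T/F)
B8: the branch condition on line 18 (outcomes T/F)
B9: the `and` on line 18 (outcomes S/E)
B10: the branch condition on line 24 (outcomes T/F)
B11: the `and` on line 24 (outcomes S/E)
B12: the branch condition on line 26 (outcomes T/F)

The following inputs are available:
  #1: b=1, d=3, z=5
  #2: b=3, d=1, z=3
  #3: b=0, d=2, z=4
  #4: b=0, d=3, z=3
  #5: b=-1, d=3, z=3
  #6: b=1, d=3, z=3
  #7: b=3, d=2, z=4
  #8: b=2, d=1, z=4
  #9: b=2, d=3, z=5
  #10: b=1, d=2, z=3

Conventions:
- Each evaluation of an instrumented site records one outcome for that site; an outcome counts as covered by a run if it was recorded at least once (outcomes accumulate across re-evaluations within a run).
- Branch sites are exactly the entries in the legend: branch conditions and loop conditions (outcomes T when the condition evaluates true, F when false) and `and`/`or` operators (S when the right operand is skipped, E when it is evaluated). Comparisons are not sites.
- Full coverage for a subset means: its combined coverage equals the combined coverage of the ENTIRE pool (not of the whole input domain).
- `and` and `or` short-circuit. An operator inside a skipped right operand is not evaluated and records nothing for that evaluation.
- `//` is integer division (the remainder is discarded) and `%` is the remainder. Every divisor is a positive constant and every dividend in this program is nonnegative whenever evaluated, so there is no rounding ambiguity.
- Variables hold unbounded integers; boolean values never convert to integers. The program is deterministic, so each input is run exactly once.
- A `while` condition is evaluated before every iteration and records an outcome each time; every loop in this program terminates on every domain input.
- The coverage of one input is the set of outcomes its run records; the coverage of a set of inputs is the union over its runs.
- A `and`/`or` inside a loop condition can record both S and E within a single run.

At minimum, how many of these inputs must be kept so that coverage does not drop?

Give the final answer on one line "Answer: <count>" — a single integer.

input #1, b=1, d=3, z=5: outcomes B1=T, B2=E, B3=T, B3=F, B4=F, B5=T, B5=F, B6=S, B6=E, B7=T, B10=F, B11=S, B12=T
input #2, b=3, d=1, z=3: outcomes B1=F, B2=E, B3=F, B4=T, B5=F, B6=E, B7=F, B8=T, B9=E, B10=T, B11=E
input #3, b=0, d=2, z=4: outcomes B1=F, B2=S, B3=F, B4=T, B5=T, B5=F, B6=S, B6=E, B7=T, B10=F, B11=S, B12=T
input #4, b=0, d=3, z=3: outcomes B1=F, B2=S, B3=F, B4=T, B5=T, B5=F, B6=S, B6=E, B7=F, B8=F, B9=E, B10=F, B11=E, B12=T
input #5, b=-1, d=3, z=3: outcomes B1=F, B2=S, B3=F, B4=T, B5=T, B5=F, B6=S, B6=E, B7=F, B8=F, B9=E, B10=F, B11=E, B12=T
input #6, b=1, d=3, z=3: outcomes B1=T, B2=E, B3=T, B3=F, B4=T, B5=T, B5=F, B6=S, B6=E, B7=F, B8=F, B9=E, B10=F, B11=E, B12=T
input #7, b=3, d=2, z=4: outcomes B1=F, B2=S, B3=F, B4=T, B5=F, B6=E, B7=T, B10=F, B11=S, B12=T
input #8, b=2, d=1, z=4: outcomes B1=F, B2=S, B3=F, B4=T, B5=F, B6=E, B7=T, B10=F, B11=S, B12=F
input #9, b=2, d=3, z=5: outcomes B1=F, B2=S, B3=F, B4=F, B5=F, B6=E, B7=T, B10=F, B11=S, B12=T
input #10, b=1, d=2, z=3: outcomes B1=F, B2=S, B3=F, B4=T, B5=T, B5=F, B6=S, B6=E, B7=F, B8=F, B9=S, B10=F, B11=E, B12=T
pool-wide coverage (24 outcomes): B1=T, B1=F, B2=S, B2=E, B3=T, B3=F, B4=T, B4=F, B5=T, B5=F, B6=S, B6=E, B7=T, B7=F, B8=T, B8=F, B9=S, B9=E, B10=T, B10=F, B11=S, B11=E, B12=T, B12=F
checked all size-1 subsets: none covers 24 outcomes (max 15/24)
checked all size-2 subsets: none covers 24 outcomes (max 20/24)
checked all size-3 subsets: none covers 24 outcomes (max 23/24)
size 4: inputs {1, 2, 8, 10} cover all 24 outcomes, and no lexicographically smaller subset of this size does

Answer: 4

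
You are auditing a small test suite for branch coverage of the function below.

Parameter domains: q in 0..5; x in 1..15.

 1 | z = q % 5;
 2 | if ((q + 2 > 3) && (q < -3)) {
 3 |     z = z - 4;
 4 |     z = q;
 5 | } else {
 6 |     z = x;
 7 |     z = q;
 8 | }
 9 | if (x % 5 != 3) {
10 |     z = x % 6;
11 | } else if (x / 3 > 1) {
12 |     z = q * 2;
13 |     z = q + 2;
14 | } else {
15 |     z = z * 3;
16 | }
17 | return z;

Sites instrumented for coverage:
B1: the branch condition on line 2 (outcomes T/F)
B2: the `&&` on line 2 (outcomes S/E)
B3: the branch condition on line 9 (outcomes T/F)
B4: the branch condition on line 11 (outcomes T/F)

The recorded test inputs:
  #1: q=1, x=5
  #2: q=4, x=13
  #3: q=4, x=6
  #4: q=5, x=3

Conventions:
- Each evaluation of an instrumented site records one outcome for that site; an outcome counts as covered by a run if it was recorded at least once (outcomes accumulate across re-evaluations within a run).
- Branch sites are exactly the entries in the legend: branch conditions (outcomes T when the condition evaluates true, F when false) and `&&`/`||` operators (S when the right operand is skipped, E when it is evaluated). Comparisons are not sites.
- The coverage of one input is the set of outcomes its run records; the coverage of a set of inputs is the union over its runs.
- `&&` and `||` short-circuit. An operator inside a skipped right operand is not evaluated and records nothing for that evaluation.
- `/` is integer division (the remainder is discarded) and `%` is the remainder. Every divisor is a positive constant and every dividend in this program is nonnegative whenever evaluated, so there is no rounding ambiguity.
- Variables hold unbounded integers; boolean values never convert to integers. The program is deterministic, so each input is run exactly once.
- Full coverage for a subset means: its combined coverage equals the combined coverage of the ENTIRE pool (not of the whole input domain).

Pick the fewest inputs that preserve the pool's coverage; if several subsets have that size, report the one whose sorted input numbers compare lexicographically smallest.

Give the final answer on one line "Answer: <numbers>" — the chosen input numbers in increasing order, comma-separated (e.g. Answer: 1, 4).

#1 (q=1, x=5) -> B2->S, B1->F, B3->T; covered: B1=F, B2=S, B3=T
#2 (q=4, x=13) -> B2->E, B1->F, B3->F, B4->T; covered: B1=F, B2=E, B3=F, B4=T
#3 (q=4, x=6) -> B2->E, B1->F, B3->T; covered: B1=F, B2=E, B3=T
#4 (q=5, x=3) -> B2->E, B1->F, B3->F, B4->F; covered: B1=F, B2=E, B3=F, B4=F
pool-wide coverage (7 outcomes): B1=F, B2=S, B2=E, B3=T, B3=F, B4=T, B4=F
every size-1 subset falls short of the 7 outcomes (best: 4/7)
every size-2 subset falls short of the 7 outcomes (best: 6/7)
size 3: inputs {1, 2, 4} cover all 7 outcomes, and no lexicographically smaller subset of this size does

Answer: 1, 2, 4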